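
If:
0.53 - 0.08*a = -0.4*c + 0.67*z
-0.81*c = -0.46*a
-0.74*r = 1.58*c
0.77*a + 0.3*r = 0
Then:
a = 0.00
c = 0.00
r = 0.00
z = 0.79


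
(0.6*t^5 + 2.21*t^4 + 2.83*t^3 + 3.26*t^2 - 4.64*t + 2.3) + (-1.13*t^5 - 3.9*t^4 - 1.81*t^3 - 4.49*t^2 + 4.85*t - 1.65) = -0.53*t^5 - 1.69*t^4 + 1.02*t^3 - 1.23*t^2 + 0.21*t + 0.65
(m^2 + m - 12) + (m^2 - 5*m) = 2*m^2 - 4*m - 12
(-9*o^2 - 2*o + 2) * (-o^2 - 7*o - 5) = 9*o^4 + 65*o^3 + 57*o^2 - 4*o - 10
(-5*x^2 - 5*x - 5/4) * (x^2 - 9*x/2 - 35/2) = -5*x^4 + 35*x^3/2 + 435*x^2/4 + 745*x/8 + 175/8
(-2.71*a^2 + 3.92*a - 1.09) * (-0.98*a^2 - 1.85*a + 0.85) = 2.6558*a^4 + 1.1719*a^3 - 8.4873*a^2 + 5.3485*a - 0.9265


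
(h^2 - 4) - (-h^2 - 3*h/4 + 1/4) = 2*h^2 + 3*h/4 - 17/4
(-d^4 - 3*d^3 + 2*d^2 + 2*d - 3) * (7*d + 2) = -7*d^5 - 23*d^4 + 8*d^3 + 18*d^2 - 17*d - 6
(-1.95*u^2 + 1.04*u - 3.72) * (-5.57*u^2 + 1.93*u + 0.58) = 10.8615*u^4 - 9.5563*u^3 + 21.5966*u^2 - 6.5764*u - 2.1576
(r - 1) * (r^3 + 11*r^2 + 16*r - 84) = r^4 + 10*r^3 + 5*r^2 - 100*r + 84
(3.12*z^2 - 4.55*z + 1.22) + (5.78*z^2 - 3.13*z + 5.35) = 8.9*z^2 - 7.68*z + 6.57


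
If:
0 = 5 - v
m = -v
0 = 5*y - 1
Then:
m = -5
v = 5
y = 1/5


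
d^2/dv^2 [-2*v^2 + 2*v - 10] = -4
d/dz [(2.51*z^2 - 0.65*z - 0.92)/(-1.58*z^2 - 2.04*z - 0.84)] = (-6.1474*z^2 - 7.124*z - 1.3308)/(2.4964*z^4 + 6.4464*z^3 + 6.816*z^2 + 3.4272*z + 0.7056)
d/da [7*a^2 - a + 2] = 14*a - 1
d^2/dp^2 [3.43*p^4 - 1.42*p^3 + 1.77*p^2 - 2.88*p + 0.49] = 41.16*p^2 - 8.52*p + 3.54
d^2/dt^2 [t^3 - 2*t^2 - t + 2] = 6*t - 4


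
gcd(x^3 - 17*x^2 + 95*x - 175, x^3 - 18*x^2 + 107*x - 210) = x^2 - 12*x + 35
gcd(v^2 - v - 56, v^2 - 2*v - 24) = 1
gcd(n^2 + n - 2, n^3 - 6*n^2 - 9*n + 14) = n^2 + n - 2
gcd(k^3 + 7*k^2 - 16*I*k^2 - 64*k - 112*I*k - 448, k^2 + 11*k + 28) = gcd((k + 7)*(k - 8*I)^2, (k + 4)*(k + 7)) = k + 7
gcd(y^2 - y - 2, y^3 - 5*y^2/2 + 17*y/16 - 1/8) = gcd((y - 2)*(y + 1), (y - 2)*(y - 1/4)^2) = y - 2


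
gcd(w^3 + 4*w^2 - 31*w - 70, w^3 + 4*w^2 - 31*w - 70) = w^3 + 4*w^2 - 31*w - 70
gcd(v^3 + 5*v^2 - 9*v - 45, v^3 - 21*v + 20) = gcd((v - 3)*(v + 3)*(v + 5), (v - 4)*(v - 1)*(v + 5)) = v + 5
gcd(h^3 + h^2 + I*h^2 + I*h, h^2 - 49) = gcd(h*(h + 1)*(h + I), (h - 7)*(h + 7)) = 1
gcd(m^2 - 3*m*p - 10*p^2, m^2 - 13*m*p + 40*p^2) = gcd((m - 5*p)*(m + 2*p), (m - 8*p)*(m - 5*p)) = -m + 5*p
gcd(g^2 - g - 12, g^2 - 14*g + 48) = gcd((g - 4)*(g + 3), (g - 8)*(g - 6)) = 1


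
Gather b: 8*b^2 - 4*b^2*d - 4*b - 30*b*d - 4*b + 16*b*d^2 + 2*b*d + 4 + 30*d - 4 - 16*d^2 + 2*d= b^2*(8 - 4*d) + b*(16*d^2 - 28*d - 8) - 16*d^2 + 32*d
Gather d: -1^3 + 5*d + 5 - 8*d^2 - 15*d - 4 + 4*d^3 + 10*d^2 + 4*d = 4*d^3 + 2*d^2 - 6*d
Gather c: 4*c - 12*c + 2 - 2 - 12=-8*c - 12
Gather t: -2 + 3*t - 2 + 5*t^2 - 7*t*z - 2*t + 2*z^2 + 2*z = 5*t^2 + t*(1 - 7*z) + 2*z^2 + 2*z - 4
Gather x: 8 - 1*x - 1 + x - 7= 0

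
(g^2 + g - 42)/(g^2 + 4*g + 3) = (g^2 + g - 42)/(g^2 + 4*g + 3)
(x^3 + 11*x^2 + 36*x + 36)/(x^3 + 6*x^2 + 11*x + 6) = (x + 6)/(x + 1)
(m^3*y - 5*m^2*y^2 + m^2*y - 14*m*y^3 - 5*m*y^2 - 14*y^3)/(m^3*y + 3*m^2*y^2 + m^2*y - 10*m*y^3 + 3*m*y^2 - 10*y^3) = (-m^2 + 5*m*y + 14*y^2)/(-m^2 - 3*m*y + 10*y^2)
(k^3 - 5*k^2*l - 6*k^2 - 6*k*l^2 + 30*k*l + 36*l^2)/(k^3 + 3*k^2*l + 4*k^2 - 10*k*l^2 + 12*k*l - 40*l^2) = (k^3 - 5*k^2*l - 6*k^2 - 6*k*l^2 + 30*k*l + 36*l^2)/(k^3 + 3*k^2*l + 4*k^2 - 10*k*l^2 + 12*k*l - 40*l^2)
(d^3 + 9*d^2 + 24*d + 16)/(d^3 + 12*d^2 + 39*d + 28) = (d + 4)/(d + 7)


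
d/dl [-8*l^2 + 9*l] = 9 - 16*l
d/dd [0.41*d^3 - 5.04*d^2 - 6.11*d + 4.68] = 1.23*d^2 - 10.08*d - 6.11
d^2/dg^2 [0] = 0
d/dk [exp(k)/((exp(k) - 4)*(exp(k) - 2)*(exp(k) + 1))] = (-2*exp(3*k) + 5*exp(2*k) + 8)*exp(k)/(exp(6*k) - 10*exp(5*k) + 29*exp(4*k) - 4*exp(3*k) - 76*exp(2*k) + 32*exp(k) + 64)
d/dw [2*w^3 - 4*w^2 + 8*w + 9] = 6*w^2 - 8*w + 8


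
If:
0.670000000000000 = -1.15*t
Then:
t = -0.58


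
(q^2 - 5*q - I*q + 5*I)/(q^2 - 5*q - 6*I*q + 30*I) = (q - I)/(q - 6*I)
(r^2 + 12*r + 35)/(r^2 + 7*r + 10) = (r + 7)/(r + 2)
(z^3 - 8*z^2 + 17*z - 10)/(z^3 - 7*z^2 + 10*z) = (z - 1)/z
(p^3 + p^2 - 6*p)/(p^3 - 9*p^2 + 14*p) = (p + 3)/(p - 7)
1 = 1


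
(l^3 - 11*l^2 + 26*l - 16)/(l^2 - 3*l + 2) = l - 8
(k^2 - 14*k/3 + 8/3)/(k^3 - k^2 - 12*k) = (k - 2/3)/(k*(k + 3))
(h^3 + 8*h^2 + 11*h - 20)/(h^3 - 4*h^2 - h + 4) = (h^2 + 9*h + 20)/(h^2 - 3*h - 4)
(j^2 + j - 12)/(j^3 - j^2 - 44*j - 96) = (j - 3)/(j^2 - 5*j - 24)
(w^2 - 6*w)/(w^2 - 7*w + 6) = w/(w - 1)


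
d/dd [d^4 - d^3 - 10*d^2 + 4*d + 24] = 4*d^3 - 3*d^2 - 20*d + 4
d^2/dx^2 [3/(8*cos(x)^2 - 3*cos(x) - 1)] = 3*(256*sin(x)^4 - 169*sin(x)^2 + 87*cos(x) - 18*cos(3*x) - 121)/(8*sin(x)^2 + 3*cos(x) - 7)^3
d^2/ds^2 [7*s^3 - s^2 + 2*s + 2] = 42*s - 2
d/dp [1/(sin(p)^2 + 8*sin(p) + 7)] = -2*(sin(p) + 4)*cos(p)/(sin(p)^2 + 8*sin(p) + 7)^2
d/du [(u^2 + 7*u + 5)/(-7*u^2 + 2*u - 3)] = (51*u^2 + 64*u - 31)/(49*u^4 - 28*u^3 + 46*u^2 - 12*u + 9)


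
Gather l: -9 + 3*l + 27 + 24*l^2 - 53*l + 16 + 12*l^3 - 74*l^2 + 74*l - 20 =12*l^3 - 50*l^2 + 24*l + 14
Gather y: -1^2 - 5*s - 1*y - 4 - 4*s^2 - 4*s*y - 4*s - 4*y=-4*s^2 - 9*s + y*(-4*s - 5) - 5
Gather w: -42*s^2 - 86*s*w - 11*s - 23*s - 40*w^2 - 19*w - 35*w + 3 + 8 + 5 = -42*s^2 - 34*s - 40*w^2 + w*(-86*s - 54) + 16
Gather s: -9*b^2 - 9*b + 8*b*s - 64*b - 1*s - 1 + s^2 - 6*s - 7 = -9*b^2 - 73*b + s^2 + s*(8*b - 7) - 8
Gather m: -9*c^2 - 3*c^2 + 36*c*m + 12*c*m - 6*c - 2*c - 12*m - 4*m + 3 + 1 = -12*c^2 - 8*c + m*(48*c - 16) + 4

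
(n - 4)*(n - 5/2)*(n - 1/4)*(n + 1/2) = n^4 - 25*n^3/4 + 33*n^2/4 + 53*n/16 - 5/4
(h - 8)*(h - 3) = h^2 - 11*h + 24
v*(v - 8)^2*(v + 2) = v^4 - 14*v^3 + 32*v^2 + 128*v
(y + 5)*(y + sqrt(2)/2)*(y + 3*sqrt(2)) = y^3 + 7*sqrt(2)*y^2/2 + 5*y^2 + 3*y + 35*sqrt(2)*y/2 + 15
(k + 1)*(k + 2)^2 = k^3 + 5*k^2 + 8*k + 4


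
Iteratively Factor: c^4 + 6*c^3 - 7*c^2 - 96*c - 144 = (c - 4)*(c^3 + 10*c^2 + 33*c + 36) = (c - 4)*(c + 4)*(c^2 + 6*c + 9) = (c - 4)*(c + 3)*(c + 4)*(c + 3)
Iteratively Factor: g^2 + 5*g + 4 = (g + 4)*(g + 1)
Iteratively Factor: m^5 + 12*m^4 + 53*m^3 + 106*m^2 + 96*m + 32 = (m + 2)*(m^4 + 10*m^3 + 33*m^2 + 40*m + 16) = (m + 2)*(m + 4)*(m^3 + 6*m^2 + 9*m + 4) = (m + 1)*(m + 2)*(m + 4)*(m^2 + 5*m + 4) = (m + 1)*(m + 2)*(m + 4)^2*(m + 1)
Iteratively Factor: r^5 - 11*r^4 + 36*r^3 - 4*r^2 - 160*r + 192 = (r - 2)*(r^4 - 9*r^3 + 18*r^2 + 32*r - 96) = (r - 2)*(r + 2)*(r^3 - 11*r^2 + 40*r - 48) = (r - 3)*(r - 2)*(r + 2)*(r^2 - 8*r + 16) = (r - 4)*(r - 3)*(r - 2)*(r + 2)*(r - 4)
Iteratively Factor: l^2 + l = (l + 1)*(l)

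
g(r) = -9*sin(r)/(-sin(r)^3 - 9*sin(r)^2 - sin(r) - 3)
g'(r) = -9*(3*sin(r)^2*cos(r) + 18*sin(r)*cos(r) + cos(r))*sin(r)/(-sin(r)^3 - 9*sin(r)^2 - sin(r) - 3)^2 - 9*cos(r)/(-sin(r)^3 - 9*sin(r)^2 - sin(r) - 3)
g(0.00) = 0.00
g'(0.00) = 3.00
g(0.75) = 0.75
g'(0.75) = -0.18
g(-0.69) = -1.00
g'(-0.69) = -0.03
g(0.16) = 0.42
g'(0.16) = 2.13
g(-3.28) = 0.37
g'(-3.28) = -2.29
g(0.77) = 0.75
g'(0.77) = -0.19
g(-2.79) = -0.84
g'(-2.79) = -1.26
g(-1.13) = -0.93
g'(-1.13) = -0.15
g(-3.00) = -0.42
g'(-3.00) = -2.73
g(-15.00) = -1.00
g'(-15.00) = 0.05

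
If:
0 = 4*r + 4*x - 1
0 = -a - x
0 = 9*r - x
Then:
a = -9/40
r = 1/40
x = 9/40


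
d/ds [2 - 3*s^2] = -6*s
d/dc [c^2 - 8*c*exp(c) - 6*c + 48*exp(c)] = -8*c*exp(c) + 2*c + 40*exp(c) - 6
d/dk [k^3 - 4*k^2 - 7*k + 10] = 3*k^2 - 8*k - 7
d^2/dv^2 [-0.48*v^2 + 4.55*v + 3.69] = -0.960000000000000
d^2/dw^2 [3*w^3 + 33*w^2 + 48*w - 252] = 18*w + 66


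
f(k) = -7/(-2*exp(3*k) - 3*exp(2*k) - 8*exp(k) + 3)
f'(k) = -7*(6*exp(3*k) + 6*exp(2*k) + 8*exp(k))/(-2*exp(3*k) - 3*exp(2*k) - 8*exp(k) + 3)^2 = (-42*exp(2*k) - 42*exp(k) - 56)*exp(k)/(2*exp(3*k) + 3*exp(2*k) + 8*exp(k) - 3)^2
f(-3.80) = -2.48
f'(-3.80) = -0.16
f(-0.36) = 1.48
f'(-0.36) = -3.31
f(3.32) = 0.00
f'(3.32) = -0.00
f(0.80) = 0.14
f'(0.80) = -0.30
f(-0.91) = 8.37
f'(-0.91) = -45.83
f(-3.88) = -2.47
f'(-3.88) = -0.15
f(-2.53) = -2.99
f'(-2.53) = -0.87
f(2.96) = 0.00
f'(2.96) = -0.00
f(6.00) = 0.00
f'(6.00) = 0.00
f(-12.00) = -2.33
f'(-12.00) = 0.00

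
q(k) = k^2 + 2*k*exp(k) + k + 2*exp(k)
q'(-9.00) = -17.00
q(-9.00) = 72.00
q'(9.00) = 178286.85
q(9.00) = 162151.68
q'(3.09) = 230.91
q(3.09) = 192.41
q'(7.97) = 57700.52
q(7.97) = 51969.35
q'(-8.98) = -16.96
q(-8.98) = 71.66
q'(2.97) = 200.69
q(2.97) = 166.56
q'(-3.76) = -6.60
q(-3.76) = 10.25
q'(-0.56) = 1.53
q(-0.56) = 0.26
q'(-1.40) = -1.50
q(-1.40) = 0.36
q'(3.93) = 612.62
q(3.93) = 521.32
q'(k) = 2*k*exp(k) + 2*k + 4*exp(k) + 1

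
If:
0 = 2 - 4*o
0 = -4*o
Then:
No Solution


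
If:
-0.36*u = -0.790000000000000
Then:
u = 2.19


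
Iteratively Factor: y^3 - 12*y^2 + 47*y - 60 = (y - 4)*(y^2 - 8*y + 15) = (y - 5)*(y - 4)*(y - 3)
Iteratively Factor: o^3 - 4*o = (o + 2)*(o^2 - 2*o) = o*(o + 2)*(o - 2)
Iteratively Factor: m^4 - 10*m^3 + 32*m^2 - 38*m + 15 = (m - 1)*(m^3 - 9*m^2 + 23*m - 15) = (m - 1)^2*(m^2 - 8*m + 15) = (m - 3)*(m - 1)^2*(m - 5)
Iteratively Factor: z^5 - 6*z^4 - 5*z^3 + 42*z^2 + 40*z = (z + 2)*(z^4 - 8*z^3 + 11*z^2 + 20*z) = (z + 1)*(z + 2)*(z^3 - 9*z^2 + 20*z) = (z - 5)*(z + 1)*(z + 2)*(z^2 - 4*z) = z*(z - 5)*(z + 1)*(z + 2)*(z - 4)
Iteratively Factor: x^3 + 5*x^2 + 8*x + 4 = (x + 1)*(x^2 + 4*x + 4) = (x + 1)*(x + 2)*(x + 2)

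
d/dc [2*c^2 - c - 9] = 4*c - 1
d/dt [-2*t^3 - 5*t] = -6*t^2 - 5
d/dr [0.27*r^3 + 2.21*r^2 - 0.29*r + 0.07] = 0.81*r^2 + 4.42*r - 0.29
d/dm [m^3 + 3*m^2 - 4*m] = 3*m^2 + 6*m - 4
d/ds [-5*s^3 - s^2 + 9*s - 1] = -15*s^2 - 2*s + 9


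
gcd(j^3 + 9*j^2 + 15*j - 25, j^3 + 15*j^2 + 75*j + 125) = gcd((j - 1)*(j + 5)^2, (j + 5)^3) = j^2 + 10*j + 25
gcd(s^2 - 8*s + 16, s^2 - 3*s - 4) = s - 4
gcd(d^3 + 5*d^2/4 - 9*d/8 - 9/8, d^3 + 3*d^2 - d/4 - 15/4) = d^2 + d/2 - 3/2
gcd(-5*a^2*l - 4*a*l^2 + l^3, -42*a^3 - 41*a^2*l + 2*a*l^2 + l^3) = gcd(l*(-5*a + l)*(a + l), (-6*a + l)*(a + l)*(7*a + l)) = a + l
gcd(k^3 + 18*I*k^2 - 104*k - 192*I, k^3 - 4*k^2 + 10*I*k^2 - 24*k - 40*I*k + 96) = k^2 + 10*I*k - 24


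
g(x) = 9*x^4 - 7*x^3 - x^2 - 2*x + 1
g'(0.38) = -3.82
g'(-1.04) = -63.13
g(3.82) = 1505.01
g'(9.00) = 24523.00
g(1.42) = 12.69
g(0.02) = 0.96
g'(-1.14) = -80.35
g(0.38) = -0.10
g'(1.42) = 55.89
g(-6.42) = 17114.01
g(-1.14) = 27.55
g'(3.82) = 1690.67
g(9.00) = 53848.00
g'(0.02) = -2.05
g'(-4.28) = -3200.63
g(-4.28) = 3560.13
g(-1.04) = 20.40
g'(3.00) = 775.00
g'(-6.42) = -10380.64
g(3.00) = 526.00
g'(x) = 36*x^3 - 21*x^2 - 2*x - 2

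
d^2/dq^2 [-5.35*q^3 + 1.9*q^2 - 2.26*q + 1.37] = 3.8 - 32.1*q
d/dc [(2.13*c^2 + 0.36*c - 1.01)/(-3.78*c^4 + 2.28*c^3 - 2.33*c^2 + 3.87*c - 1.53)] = (16.1028*c^5 - 0.774000000000001*c^4 - 16.9128*c^3 + 15.9903*c^2 - 11.2244*c + 3.3579)/(14.2884*c^8 - 17.2368*c^7 + 22.8132*c^6 - 39.882*c^5 + 34.6429*c^4 - 25.011*c^3 + 22.1067*c^2 - 11.8422*c + 2.3409)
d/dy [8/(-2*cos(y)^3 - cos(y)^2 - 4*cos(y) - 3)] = 64*(3*sin(y)^2 - cos(y) - 5)*sin(y)/(11*cos(y) + cos(2*y) + cos(3*y) + 7)^2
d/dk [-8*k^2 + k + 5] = 1 - 16*k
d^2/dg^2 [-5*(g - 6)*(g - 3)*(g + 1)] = 80 - 30*g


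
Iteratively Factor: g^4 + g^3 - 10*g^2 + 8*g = (g - 2)*(g^3 + 3*g^2 - 4*g) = (g - 2)*(g - 1)*(g^2 + 4*g) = g*(g - 2)*(g - 1)*(g + 4)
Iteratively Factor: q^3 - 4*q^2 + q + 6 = (q - 3)*(q^2 - q - 2) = (q - 3)*(q + 1)*(q - 2)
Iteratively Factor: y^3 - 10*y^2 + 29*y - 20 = (y - 5)*(y^2 - 5*y + 4) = (y - 5)*(y - 1)*(y - 4)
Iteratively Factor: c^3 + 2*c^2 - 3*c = (c - 1)*(c^2 + 3*c) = c*(c - 1)*(c + 3)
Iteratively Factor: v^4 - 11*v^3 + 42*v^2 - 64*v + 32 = (v - 4)*(v^3 - 7*v^2 + 14*v - 8) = (v - 4)^2*(v^2 - 3*v + 2) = (v - 4)^2*(v - 1)*(v - 2)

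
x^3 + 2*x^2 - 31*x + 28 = (x - 4)*(x - 1)*(x + 7)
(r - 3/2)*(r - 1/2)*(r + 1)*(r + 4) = r^4 + 3*r^3 - 21*r^2/4 - 17*r/4 + 3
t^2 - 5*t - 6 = (t - 6)*(t + 1)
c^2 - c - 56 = (c - 8)*(c + 7)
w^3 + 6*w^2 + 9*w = w*(w + 3)^2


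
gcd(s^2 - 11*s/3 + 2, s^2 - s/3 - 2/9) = s - 2/3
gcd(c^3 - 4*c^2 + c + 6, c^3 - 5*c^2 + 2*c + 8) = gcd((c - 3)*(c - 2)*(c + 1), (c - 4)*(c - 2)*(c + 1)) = c^2 - c - 2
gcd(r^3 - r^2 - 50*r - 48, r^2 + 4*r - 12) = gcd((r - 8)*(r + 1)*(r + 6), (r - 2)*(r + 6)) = r + 6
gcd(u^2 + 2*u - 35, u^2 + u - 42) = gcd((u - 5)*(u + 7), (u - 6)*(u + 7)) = u + 7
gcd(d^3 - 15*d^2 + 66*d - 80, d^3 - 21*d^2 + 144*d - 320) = d^2 - 13*d + 40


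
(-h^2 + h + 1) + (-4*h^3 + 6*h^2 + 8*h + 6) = -4*h^3 + 5*h^2 + 9*h + 7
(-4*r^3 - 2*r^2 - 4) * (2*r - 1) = -8*r^4 + 2*r^2 - 8*r + 4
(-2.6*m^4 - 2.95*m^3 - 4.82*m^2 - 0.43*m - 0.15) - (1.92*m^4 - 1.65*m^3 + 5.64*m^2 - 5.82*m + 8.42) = -4.52*m^4 - 1.3*m^3 - 10.46*m^2 + 5.39*m - 8.57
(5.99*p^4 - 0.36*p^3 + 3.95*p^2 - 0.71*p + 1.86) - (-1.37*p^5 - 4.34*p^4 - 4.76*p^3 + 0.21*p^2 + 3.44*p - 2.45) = 1.37*p^5 + 10.33*p^4 + 4.4*p^3 + 3.74*p^2 - 4.15*p + 4.31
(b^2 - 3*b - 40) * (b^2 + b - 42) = b^4 - 2*b^3 - 85*b^2 + 86*b + 1680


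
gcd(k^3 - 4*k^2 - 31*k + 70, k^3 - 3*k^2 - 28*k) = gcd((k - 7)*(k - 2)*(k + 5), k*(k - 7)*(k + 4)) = k - 7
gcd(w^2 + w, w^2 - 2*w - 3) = w + 1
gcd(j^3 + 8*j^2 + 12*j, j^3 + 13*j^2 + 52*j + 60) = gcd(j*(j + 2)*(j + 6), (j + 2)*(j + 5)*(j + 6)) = j^2 + 8*j + 12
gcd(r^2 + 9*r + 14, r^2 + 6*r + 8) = r + 2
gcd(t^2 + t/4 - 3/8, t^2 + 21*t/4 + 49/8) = 1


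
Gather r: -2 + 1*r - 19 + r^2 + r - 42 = r^2 + 2*r - 63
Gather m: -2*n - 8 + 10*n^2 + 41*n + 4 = 10*n^2 + 39*n - 4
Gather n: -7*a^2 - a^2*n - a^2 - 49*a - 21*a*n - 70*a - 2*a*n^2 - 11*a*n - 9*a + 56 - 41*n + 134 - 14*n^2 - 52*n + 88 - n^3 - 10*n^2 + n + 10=-8*a^2 - 128*a - n^3 + n^2*(-2*a - 24) + n*(-a^2 - 32*a - 92) + 288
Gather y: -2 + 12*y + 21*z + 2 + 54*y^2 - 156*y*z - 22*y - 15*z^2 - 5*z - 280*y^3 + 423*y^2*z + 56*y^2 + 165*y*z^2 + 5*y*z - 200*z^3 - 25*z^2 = -280*y^3 + y^2*(423*z + 110) + y*(165*z^2 - 151*z - 10) - 200*z^3 - 40*z^2 + 16*z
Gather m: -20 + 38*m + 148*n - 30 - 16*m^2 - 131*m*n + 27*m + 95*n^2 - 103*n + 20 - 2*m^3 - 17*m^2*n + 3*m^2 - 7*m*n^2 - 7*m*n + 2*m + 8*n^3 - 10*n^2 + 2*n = -2*m^3 + m^2*(-17*n - 13) + m*(-7*n^2 - 138*n + 67) + 8*n^3 + 85*n^2 + 47*n - 30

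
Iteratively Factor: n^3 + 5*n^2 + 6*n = (n)*(n^2 + 5*n + 6) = n*(n + 2)*(n + 3)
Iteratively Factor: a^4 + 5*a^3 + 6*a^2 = (a + 3)*(a^3 + 2*a^2) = a*(a + 3)*(a^2 + 2*a) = a*(a + 2)*(a + 3)*(a)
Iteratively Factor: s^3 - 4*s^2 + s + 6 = (s - 3)*(s^2 - s - 2) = (s - 3)*(s + 1)*(s - 2)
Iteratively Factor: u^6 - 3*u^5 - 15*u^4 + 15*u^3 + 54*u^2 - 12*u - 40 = (u - 5)*(u^5 + 2*u^4 - 5*u^3 - 10*u^2 + 4*u + 8) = (u - 5)*(u + 2)*(u^4 - 5*u^2 + 4) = (u - 5)*(u - 2)*(u + 2)*(u^3 + 2*u^2 - u - 2) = (u - 5)*(u - 2)*(u - 1)*(u + 2)*(u^2 + 3*u + 2) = (u - 5)*(u - 2)*(u - 1)*(u + 2)^2*(u + 1)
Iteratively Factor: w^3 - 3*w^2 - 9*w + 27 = (w - 3)*(w^2 - 9) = (w - 3)*(w + 3)*(w - 3)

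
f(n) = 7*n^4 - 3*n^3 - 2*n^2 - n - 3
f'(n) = 28*n^3 - 9*n^2 - 4*n - 1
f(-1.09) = 9.48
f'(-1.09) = -43.59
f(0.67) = -4.06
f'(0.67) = 0.70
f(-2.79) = 473.52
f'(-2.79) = -667.99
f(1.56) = 20.64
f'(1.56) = 77.16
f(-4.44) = 2944.98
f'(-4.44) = -2611.46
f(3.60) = 1003.24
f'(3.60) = 1174.33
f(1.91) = 60.05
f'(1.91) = 153.63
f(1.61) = 24.72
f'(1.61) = 86.08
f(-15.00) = 364062.00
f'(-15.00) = -96466.00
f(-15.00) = 364062.00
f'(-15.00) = -96466.00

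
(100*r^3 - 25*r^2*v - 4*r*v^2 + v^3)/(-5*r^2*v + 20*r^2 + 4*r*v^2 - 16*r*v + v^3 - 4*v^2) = (-20*r^2 + 9*r*v - v^2)/(r*v - 4*r - v^2 + 4*v)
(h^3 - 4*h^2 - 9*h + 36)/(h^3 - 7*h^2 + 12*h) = (h + 3)/h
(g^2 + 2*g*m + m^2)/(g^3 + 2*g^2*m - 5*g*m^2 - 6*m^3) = (g + m)/(g^2 + g*m - 6*m^2)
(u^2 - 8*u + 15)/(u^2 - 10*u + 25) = (u - 3)/(u - 5)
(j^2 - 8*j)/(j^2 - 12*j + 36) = j*(j - 8)/(j^2 - 12*j + 36)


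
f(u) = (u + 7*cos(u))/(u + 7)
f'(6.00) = 0.15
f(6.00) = 0.98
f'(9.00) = -0.13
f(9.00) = 0.16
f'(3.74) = 0.48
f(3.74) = -0.19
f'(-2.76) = 1.37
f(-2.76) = -2.18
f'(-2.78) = 1.35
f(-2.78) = -2.21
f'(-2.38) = 1.61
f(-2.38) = -1.61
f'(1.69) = -0.70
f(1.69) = 0.10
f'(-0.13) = 0.13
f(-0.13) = 0.99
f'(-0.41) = 0.44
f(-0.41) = 0.91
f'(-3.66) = 0.13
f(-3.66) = -2.92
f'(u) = (1 - 7*sin(u))/(u + 7) - (u + 7*cos(u))/(u + 7)^2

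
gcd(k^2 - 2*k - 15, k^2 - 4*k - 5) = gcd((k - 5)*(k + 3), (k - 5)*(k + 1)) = k - 5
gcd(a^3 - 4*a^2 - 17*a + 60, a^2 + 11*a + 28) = a + 4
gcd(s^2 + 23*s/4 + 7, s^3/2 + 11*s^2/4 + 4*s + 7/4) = 1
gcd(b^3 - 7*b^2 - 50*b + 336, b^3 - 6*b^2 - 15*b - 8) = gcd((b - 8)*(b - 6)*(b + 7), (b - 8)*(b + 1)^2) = b - 8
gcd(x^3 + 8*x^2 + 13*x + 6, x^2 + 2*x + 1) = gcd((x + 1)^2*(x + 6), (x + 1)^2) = x^2 + 2*x + 1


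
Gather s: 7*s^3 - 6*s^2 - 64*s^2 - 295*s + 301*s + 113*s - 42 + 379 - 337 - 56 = 7*s^3 - 70*s^2 + 119*s - 56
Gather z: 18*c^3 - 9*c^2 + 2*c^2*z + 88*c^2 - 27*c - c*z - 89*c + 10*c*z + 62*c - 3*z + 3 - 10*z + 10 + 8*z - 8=18*c^3 + 79*c^2 - 54*c + z*(2*c^2 + 9*c - 5) + 5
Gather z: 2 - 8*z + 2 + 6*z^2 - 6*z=6*z^2 - 14*z + 4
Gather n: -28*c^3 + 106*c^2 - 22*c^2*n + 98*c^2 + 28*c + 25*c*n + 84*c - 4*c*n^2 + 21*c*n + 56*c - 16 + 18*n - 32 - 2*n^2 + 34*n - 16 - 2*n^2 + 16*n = -28*c^3 + 204*c^2 + 168*c + n^2*(-4*c - 4) + n*(-22*c^2 + 46*c + 68) - 64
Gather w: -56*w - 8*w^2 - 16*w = -8*w^2 - 72*w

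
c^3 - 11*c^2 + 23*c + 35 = (c - 7)*(c - 5)*(c + 1)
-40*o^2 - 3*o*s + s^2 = (-8*o + s)*(5*o + s)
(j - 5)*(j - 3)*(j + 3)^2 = j^4 - 2*j^3 - 24*j^2 + 18*j + 135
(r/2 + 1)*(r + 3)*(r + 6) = r^3/2 + 11*r^2/2 + 18*r + 18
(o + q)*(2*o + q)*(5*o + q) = 10*o^3 + 17*o^2*q + 8*o*q^2 + q^3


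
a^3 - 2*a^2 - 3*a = a*(a - 3)*(a + 1)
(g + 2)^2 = g^2 + 4*g + 4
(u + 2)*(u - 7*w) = u^2 - 7*u*w + 2*u - 14*w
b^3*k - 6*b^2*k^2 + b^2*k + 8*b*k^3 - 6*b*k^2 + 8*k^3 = (b - 4*k)*(b - 2*k)*(b*k + k)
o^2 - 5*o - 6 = (o - 6)*(o + 1)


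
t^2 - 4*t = t*(t - 4)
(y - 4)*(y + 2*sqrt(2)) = y^2 - 4*y + 2*sqrt(2)*y - 8*sqrt(2)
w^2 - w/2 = w*(w - 1/2)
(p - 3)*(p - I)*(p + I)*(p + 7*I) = p^4 - 3*p^3 + 7*I*p^3 + p^2 - 21*I*p^2 - 3*p + 7*I*p - 21*I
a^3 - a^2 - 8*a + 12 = (a - 2)^2*(a + 3)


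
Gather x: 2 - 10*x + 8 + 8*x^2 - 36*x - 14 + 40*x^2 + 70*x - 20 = 48*x^2 + 24*x - 24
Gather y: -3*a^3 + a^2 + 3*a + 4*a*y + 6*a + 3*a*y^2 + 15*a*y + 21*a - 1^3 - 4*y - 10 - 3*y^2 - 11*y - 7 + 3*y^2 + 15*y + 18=-3*a^3 + a^2 + 3*a*y^2 + 19*a*y + 30*a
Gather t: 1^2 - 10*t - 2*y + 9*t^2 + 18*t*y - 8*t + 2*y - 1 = 9*t^2 + t*(18*y - 18)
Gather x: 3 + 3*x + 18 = 3*x + 21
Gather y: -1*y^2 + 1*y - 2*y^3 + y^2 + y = -2*y^3 + 2*y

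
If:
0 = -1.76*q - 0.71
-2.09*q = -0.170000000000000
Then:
No Solution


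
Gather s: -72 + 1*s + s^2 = s^2 + s - 72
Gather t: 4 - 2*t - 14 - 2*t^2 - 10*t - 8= -2*t^2 - 12*t - 18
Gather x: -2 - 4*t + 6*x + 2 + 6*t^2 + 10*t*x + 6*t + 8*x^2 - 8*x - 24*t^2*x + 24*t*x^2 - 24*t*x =6*t^2 + 2*t + x^2*(24*t + 8) + x*(-24*t^2 - 14*t - 2)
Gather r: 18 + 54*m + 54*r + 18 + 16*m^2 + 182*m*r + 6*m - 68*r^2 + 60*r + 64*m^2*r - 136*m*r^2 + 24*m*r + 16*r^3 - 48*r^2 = 16*m^2 + 60*m + 16*r^3 + r^2*(-136*m - 116) + r*(64*m^2 + 206*m + 114) + 36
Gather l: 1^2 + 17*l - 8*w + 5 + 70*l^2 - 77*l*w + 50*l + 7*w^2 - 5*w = 70*l^2 + l*(67 - 77*w) + 7*w^2 - 13*w + 6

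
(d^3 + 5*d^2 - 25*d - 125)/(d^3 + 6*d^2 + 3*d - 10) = (d^2 - 25)/(d^2 + d - 2)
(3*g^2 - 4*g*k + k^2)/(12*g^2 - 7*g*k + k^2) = (g - k)/(4*g - k)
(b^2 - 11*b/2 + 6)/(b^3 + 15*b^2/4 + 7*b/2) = 2*(2*b^2 - 11*b + 12)/(b*(4*b^2 + 15*b + 14))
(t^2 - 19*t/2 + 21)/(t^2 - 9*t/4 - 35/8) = 4*(t - 6)/(4*t + 5)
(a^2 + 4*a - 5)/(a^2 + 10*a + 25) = (a - 1)/(a + 5)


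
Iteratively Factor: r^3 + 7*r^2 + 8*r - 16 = (r + 4)*(r^2 + 3*r - 4) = (r - 1)*(r + 4)*(r + 4)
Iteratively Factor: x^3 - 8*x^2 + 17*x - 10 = (x - 2)*(x^2 - 6*x + 5) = (x - 2)*(x - 1)*(x - 5)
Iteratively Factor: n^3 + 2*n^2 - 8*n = (n)*(n^2 + 2*n - 8) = n*(n - 2)*(n + 4)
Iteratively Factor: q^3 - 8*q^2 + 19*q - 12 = (q - 4)*(q^2 - 4*q + 3) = (q - 4)*(q - 3)*(q - 1)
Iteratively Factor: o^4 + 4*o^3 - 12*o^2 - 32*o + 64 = (o - 2)*(o^3 + 6*o^2 - 32) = (o - 2)*(o + 4)*(o^2 + 2*o - 8) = (o - 2)*(o + 4)^2*(o - 2)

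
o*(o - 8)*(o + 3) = o^3 - 5*o^2 - 24*o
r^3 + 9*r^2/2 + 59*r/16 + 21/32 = (r + 1/4)*(r + 3/4)*(r + 7/2)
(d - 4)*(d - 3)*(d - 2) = d^3 - 9*d^2 + 26*d - 24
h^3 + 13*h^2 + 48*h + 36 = (h + 1)*(h + 6)^2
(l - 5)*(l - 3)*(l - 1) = l^3 - 9*l^2 + 23*l - 15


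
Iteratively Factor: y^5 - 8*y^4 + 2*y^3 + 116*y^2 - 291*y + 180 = (y - 3)*(y^4 - 5*y^3 - 13*y^2 + 77*y - 60) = (y - 3)^2*(y^3 - 2*y^2 - 19*y + 20) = (y - 3)^2*(y - 1)*(y^2 - y - 20) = (y - 3)^2*(y - 1)*(y + 4)*(y - 5)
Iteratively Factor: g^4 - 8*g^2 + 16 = (g + 2)*(g^3 - 2*g^2 - 4*g + 8) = (g - 2)*(g + 2)*(g^2 - 4) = (g - 2)^2*(g + 2)*(g + 2)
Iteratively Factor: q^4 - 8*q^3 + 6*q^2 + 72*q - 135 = (q - 5)*(q^3 - 3*q^2 - 9*q + 27) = (q - 5)*(q - 3)*(q^2 - 9) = (q - 5)*(q - 3)*(q + 3)*(q - 3)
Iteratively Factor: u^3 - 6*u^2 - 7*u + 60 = (u - 5)*(u^2 - u - 12) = (u - 5)*(u - 4)*(u + 3)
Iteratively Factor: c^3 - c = (c + 1)*(c^2 - c) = c*(c + 1)*(c - 1)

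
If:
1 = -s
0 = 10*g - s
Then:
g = -1/10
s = -1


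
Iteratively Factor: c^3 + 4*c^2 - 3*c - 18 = (c - 2)*(c^2 + 6*c + 9) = (c - 2)*(c + 3)*(c + 3)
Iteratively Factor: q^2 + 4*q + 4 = (q + 2)*(q + 2)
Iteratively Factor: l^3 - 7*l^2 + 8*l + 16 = (l - 4)*(l^2 - 3*l - 4) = (l - 4)^2*(l + 1)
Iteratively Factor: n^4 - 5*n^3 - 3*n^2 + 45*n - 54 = (n + 3)*(n^3 - 8*n^2 + 21*n - 18) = (n - 3)*(n + 3)*(n^2 - 5*n + 6) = (n - 3)^2*(n + 3)*(n - 2)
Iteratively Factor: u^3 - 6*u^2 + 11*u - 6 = (u - 1)*(u^2 - 5*u + 6) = (u - 2)*(u - 1)*(u - 3)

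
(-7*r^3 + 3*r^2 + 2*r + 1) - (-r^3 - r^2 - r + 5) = -6*r^3 + 4*r^2 + 3*r - 4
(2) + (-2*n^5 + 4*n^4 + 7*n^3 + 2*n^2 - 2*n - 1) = -2*n^5 + 4*n^4 + 7*n^3 + 2*n^2 - 2*n + 1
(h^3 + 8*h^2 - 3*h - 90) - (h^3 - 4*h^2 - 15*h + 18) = 12*h^2 + 12*h - 108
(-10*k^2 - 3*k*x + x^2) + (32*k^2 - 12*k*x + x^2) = 22*k^2 - 15*k*x + 2*x^2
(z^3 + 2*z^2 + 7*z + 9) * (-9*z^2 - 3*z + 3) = -9*z^5 - 21*z^4 - 66*z^3 - 96*z^2 - 6*z + 27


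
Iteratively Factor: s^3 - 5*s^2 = (s)*(s^2 - 5*s) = s*(s - 5)*(s)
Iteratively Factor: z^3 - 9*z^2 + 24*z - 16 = (z - 1)*(z^2 - 8*z + 16) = (z - 4)*(z - 1)*(z - 4)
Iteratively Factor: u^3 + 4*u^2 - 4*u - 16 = (u + 2)*(u^2 + 2*u - 8) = (u - 2)*(u + 2)*(u + 4)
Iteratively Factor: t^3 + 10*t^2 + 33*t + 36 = (t + 3)*(t^2 + 7*t + 12) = (t + 3)*(t + 4)*(t + 3)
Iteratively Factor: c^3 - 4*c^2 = (c - 4)*(c^2) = c*(c - 4)*(c)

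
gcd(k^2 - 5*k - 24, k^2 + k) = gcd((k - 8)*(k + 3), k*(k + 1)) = 1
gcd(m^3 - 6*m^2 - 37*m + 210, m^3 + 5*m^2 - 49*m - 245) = m - 7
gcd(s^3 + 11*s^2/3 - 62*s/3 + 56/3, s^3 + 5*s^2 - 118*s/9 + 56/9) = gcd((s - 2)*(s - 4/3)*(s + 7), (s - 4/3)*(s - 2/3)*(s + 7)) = s^2 + 17*s/3 - 28/3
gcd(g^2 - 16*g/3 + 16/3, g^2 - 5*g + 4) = g - 4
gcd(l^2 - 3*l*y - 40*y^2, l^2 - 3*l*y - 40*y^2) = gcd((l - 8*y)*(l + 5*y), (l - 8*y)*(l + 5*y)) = -l^2 + 3*l*y + 40*y^2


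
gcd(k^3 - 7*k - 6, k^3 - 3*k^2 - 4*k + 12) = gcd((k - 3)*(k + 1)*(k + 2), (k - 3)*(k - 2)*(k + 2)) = k^2 - k - 6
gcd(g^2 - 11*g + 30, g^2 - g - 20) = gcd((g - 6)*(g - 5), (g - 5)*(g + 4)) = g - 5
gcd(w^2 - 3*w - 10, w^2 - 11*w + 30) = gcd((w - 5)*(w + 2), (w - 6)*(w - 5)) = w - 5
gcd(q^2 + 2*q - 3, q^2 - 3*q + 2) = q - 1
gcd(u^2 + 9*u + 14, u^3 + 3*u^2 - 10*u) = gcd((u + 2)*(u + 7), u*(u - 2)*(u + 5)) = 1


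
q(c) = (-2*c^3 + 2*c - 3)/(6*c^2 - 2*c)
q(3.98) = -1.39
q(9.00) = -3.08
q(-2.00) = 0.32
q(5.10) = -1.77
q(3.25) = -1.15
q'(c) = (2 - 12*c)*(-2*c^3 + 2*c - 3)/(6*c^2 - 2*c)^2 + (2 - 6*c^2)/(6*c^2 - 2*c)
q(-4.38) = 1.26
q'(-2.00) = -0.49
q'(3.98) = -0.34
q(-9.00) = 2.85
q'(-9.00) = -0.34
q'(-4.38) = -0.36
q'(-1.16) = -0.91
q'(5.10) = -0.34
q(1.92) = -0.73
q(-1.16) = -0.21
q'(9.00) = -0.34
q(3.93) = -1.37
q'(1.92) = -0.26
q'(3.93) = -0.34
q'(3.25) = -0.33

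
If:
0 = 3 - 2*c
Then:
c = 3/2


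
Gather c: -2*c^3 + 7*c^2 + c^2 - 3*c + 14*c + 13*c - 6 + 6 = -2*c^3 + 8*c^2 + 24*c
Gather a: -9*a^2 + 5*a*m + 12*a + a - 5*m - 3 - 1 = -9*a^2 + a*(5*m + 13) - 5*m - 4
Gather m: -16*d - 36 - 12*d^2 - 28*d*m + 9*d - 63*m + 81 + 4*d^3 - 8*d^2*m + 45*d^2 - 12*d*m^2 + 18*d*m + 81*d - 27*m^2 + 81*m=4*d^3 + 33*d^2 + 74*d + m^2*(-12*d - 27) + m*(-8*d^2 - 10*d + 18) + 45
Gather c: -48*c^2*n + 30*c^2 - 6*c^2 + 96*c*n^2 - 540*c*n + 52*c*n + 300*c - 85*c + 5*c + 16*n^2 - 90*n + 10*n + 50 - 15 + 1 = c^2*(24 - 48*n) + c*(96*n^2 - 488*n + 220) + 16*n^2 - 80*n + 36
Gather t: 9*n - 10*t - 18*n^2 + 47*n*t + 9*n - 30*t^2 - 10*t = -18*n^2 + 18*n - 30*t^2 + t*(47*n - 20)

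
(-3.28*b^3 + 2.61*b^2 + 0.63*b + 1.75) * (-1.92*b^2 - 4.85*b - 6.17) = 6.2976*b^5 + 10.8968*b^4 + 6.3695*b^3 - 22.5192*b^2 - 12.3746*b - 10.7975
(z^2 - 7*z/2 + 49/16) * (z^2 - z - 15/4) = z^4 - 9*z^3/2 + 45*z^2/16 + 161*z/16 - 735/64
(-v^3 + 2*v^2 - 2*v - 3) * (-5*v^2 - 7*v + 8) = 5*v^5 - 3*v^4 - 12*v^3 + 45*v^2 + 5*v - 24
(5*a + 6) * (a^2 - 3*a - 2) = 5*a^3 - 9*a^2 - 28*a - 12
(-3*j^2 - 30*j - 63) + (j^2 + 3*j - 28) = -2*j^2 - 27*j - 91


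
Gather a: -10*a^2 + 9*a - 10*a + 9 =-10*a^2 - a + 9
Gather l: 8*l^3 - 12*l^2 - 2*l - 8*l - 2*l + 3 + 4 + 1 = 8*l^3 - 12*l^2 - 12*l + 8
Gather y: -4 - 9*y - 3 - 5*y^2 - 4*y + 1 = -5*y^2 - 13*y - 6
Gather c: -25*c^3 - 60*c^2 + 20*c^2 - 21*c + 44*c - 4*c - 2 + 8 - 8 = -25*c^3 - 40*c^2 + 19*c - 2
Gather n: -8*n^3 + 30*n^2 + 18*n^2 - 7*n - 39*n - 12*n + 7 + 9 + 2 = -8*n^3 + 48*n^2 - 58*n + 18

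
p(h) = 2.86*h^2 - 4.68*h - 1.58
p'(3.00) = 12.48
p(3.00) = 10.12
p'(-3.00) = -21.84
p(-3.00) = 38.20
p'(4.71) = 22.26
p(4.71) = 39.82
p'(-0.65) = -8.40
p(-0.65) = 2.67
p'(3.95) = 17.91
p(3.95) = 24.56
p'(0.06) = -4.34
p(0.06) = -1.85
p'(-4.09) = -28.07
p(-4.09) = 65.40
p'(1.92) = 6.30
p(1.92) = -0.02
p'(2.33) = 8.65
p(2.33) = 3.04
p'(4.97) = 23.75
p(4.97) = 45.80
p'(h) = 5.72*h - 4.68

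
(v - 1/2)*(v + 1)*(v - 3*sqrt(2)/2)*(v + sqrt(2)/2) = v^4 - sqrt(2)*v^3 + v^3/2 - 2*v^2 - sqrt(2)*v^2/2 - 3*v/4 + sqrt(2)*v/2 + 3/4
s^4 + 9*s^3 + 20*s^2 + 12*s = s*(s + 1)*(s + 2)*(s + 6)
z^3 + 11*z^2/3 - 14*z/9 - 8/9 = (z - 2/3)*(z + 1/3)*(z + 4)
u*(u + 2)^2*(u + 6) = u^4 + 10*u^3 + 28*u^2 + 24*u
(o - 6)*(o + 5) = o^2 - o - 30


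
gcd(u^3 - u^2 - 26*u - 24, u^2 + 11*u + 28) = u + 4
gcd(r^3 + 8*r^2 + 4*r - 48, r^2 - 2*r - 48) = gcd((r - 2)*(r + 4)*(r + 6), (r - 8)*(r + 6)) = r + 6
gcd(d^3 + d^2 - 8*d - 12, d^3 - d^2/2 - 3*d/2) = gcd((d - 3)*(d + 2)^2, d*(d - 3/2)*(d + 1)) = 1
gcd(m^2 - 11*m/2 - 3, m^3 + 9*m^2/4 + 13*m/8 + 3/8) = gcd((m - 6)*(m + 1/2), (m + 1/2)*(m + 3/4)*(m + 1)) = m + 1/2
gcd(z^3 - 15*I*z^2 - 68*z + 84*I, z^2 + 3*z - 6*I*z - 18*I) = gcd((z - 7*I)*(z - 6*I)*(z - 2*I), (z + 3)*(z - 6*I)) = z - 6*I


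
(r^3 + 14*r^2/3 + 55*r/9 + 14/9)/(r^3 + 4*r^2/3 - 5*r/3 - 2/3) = (r + 7/3)/(r - 1)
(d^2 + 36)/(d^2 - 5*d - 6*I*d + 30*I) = (d + 6*I)/(d - 5)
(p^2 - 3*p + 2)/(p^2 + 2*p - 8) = (p - 1)/(p + 4)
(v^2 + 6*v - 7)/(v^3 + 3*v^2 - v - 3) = (v + 7)/(v^2 + 4*v + 3)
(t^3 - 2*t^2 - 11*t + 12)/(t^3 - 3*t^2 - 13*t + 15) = (t - 4)/(t - 5)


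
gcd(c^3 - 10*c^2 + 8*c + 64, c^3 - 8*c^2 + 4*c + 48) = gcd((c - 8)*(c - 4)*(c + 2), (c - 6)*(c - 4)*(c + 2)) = c^2 - 2*c - 8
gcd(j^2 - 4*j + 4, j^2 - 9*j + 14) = j - 2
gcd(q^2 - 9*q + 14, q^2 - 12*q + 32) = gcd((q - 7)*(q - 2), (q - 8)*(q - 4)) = 1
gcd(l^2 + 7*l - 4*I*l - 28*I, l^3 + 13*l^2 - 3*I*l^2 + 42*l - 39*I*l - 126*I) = l + 7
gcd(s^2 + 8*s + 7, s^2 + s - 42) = s + 7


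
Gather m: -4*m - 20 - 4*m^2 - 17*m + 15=-4*m^2 - 21*m - 5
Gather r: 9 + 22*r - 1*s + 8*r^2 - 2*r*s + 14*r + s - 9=8*r^2 + r*(36 - 2*s)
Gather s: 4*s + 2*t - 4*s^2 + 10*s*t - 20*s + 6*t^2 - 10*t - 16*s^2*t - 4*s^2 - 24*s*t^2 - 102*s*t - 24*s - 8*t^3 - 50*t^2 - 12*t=s^2*(-16*t - 8) + s*(-24*t^2 - 92*t - 40) - 8*t^3 - 44*t^2 - 20*t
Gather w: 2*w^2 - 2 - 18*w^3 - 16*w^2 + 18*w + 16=-18*w^3 - 14*w^2 + 18*w + 14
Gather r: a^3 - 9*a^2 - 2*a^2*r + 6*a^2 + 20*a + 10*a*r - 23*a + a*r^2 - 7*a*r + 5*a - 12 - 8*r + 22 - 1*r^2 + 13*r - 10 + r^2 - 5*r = a^3 - 3*a^2 + a*r^2 + 2*a + r*(-2*a^2 + 3*a)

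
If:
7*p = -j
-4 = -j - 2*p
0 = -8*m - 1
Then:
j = 28/5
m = -1/8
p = -4/5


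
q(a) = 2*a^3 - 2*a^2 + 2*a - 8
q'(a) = 6*a^2 - 4*a + 2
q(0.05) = -7.90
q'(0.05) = 1.82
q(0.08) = -7.85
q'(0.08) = 1.72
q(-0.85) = -12.37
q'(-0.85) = 9.74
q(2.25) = 9.16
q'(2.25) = 23.38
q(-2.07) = -38.45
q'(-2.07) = 35.99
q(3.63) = 68.57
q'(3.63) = 66.54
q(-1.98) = -35.33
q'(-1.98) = 33.44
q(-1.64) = -25.48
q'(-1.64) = 24.70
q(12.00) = 3184.00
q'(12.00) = 818.00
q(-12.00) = -3776.00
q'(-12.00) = 914.00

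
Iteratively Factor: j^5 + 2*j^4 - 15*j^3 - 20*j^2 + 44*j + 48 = (j - 3)*(j^4 + 5*j^3 - 20*j - 16) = (j - 3)*(j - 2)*(j^3 + 7*j^2 + 14*j + 8) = (j - 3)*(j - 2)*(j + 4)*(j^2 + 3*j + 2) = (j - 3)*(j - 2)*(j + 2)*(j + 4)*(j + 1)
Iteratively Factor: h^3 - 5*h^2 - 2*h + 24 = (h + 2)*(h^2 - 7*h + 12) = (h - 3)*(h + 2)*(h - 4)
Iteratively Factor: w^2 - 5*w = (w - 5)*(w)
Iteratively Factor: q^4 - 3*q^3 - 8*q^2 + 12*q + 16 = (q - 4)*(q^3 + q^2 - 4*q - 4) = (q - 4)*(q + 2)*(q^2 - q - 2) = (q - 4)*(q - 2)*(q + 2)*(q + 1)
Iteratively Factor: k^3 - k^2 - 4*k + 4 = (k - 2)*(k^2 + k - 2) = (k - 2)*(k + 2)*(k - 1)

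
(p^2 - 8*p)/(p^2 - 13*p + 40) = p/(p - 5)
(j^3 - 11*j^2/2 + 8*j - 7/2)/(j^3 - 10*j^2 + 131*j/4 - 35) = 2*(j^2 - 2*j + 1)/(2*j^2 - 13*j + 20)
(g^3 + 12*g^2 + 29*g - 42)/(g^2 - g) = g + 13 + 42/g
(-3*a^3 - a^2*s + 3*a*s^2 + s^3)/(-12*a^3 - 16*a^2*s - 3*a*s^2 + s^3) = (-3*a^2 + 2*a*s + s^2)/(-12*a^2 - 4*a*s + s^2)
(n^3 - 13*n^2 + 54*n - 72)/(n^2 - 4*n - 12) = (n^2 - 7*n + 12)/(n + 2)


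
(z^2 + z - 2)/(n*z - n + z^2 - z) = (z + 2)/(n + z)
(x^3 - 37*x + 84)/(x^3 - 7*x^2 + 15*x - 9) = (x^2 + 3*x - 28)/(x^2 - 4*x + 3)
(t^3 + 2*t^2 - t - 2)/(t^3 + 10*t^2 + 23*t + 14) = (t - 1)/(t + 7)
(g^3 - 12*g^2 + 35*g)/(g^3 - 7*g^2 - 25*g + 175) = g/(g + 5)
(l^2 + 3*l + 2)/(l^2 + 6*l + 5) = (l + 2)/(l + 5)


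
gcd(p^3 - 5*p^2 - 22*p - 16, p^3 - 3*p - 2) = p + 1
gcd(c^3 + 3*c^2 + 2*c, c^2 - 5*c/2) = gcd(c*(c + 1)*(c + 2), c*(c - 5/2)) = c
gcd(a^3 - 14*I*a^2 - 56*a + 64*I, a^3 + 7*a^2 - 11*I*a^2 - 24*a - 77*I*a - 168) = a - 8*I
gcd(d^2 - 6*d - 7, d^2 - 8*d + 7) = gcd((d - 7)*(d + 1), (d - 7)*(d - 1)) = d - 7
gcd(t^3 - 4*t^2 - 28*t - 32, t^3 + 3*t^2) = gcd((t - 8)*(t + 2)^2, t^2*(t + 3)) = 1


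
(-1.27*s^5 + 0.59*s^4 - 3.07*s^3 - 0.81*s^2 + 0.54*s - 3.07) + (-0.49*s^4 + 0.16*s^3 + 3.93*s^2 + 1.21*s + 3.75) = -1.27*s^5 + 0.1*s^4 - 2.91*s^3 + 3.12*s^2 + 1.75*s + 0.68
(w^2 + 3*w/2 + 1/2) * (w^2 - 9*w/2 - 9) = w^4 - 3*w^3 - 61*w^2/4 - 63*w/4 - 9/2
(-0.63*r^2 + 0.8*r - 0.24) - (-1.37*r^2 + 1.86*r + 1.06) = 0.74*r^2 - 1.06*r - 1.3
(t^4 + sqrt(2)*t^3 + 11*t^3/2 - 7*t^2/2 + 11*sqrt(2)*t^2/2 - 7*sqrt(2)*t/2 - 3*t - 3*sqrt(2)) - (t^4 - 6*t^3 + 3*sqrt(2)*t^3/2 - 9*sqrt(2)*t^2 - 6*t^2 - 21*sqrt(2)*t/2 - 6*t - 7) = -sqrt(2)*t^3/2 + 23*t^3/2 + 5*t^2/2 + 29*sqrt(2)*t^2/2 + 3*t + 7*sqrt(2)*t - 3*sqrt(2) + 7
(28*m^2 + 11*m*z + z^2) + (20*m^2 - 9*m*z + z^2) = 48*m^2 + 2*m*z + 2*z^2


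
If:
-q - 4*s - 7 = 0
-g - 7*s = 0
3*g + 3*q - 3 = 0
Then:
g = 56/11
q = -45/11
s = -8/11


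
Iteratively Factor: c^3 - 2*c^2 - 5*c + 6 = (c - 1)*(c^2 - c - 6) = (c - 1)*(c + 2)*(c - 3)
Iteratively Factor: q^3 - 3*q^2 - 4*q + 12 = (q + 2)*(q^2 - 5*q + 6) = (q - 3)*(q + 2)*(q - 2)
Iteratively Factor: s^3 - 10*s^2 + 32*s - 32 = (s - 2)*(s^2 - 8*s + 16) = (s - 4)*(s - 2)*(s - 4)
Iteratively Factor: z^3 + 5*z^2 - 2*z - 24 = (z + 4)*(z^2 + z - 6) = (z - 2)*(z + 4)*(z + 3)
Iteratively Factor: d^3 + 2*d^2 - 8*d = (d + 4)*(d^2 - 2*d) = d*(d + 4)*(d - 2)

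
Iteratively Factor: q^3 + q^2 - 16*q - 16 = (q - 4)*(q^2 + 5*q + 4) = (q - 4)*(q + 4)*(q + 1)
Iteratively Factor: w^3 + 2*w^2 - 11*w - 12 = (w + 1)*(w^2 + w - 12) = (w - 3)*(w + 1)*(w + 4)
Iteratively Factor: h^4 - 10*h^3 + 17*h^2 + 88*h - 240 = (h - 5)*(h^3 - 5*h^2 - 8*h + 48) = (h - 5)*(h + 3)*(h^2 - 8*h + 16) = (h - 5)*(h - 4)*(h + 3)*(h - 4)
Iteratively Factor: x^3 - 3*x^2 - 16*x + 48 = (x + 4)*(x^2 - 7*x + 12) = (x - 4)*(x + 4)*(x - 3)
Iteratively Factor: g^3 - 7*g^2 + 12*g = (g)*(g^2 - 7*g + 12) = g*(g - 4)*(g - 3)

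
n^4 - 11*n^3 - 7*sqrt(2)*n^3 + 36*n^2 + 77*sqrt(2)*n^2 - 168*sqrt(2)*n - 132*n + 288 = (n - 8)*(n - 3)*(n - 6*sqrt(2))*(n - sqrt(2))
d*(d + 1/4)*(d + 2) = d^3 + 9*d^2/4 + d/2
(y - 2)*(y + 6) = y^2 + 4*y - 12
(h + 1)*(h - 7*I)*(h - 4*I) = h^3 + h^2 - 11*I*h^2 - 28*h - 11*I*h - 28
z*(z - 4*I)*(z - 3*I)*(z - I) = z^4 - 8*I*z^3 - 19*z^2 + 12*I*z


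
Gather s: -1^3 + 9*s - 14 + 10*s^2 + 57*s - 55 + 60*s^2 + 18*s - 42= 70*s^2 + 84*s - 112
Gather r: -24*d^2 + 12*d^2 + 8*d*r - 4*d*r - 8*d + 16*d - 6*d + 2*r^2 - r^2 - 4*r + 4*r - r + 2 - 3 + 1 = -12*d^2 + 2*d + r^2 + r*(4*d - 1)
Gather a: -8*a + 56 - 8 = 48 - 8*a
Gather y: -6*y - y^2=-y^2 - 6*y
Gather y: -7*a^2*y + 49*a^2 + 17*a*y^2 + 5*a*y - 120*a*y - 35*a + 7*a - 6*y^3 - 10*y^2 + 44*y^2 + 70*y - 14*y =49*a^2 - 28*a - 6*y^3 + y^2*(17*a + 34) + y*(-7*a^2 - 115*a + 56)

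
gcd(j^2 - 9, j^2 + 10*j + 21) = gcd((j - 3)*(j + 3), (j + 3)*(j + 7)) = j + 3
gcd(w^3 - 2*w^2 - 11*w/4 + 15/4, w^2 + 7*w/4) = 1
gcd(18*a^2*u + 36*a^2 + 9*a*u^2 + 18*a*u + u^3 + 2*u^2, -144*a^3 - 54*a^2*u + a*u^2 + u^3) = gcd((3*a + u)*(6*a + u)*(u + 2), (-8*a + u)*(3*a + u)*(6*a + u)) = 18*a^2 + 9*a*u + u^2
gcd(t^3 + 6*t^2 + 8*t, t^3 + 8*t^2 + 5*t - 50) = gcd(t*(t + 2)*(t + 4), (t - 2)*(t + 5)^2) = 1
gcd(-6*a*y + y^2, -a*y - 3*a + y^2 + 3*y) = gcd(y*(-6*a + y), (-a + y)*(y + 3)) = 1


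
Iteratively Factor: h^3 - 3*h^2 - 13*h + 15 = (h + 3)*(h^2 - 6*h + 5) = (h - 5)*(h + 3)*(h - 1)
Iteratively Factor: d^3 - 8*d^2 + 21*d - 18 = (d - 3)*(d^2 - 5*d + 6) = (d - 3)^2*(d - 2)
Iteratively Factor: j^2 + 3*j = (j + 3)*(j)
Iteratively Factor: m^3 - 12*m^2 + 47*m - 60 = (m - 5)*(m^2 - 7*m + 12) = (m - 5)*(m - 4)*(m - 3)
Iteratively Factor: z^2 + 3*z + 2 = (z + 2)*(z + 1)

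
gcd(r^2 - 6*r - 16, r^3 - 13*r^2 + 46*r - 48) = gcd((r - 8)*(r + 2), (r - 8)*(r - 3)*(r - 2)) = r - 8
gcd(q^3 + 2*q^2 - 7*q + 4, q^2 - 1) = q - 1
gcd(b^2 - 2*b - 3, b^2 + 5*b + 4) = b + 1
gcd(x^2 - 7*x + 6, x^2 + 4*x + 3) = 1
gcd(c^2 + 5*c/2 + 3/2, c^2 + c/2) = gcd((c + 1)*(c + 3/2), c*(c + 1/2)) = 1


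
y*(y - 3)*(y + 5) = y^3 + 2*y^2 - 15*y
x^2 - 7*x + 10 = (x - 5)*(x - 2)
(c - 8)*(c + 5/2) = c^2 - 11*c/2 - 20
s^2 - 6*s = s*(s - 6)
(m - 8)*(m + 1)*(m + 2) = m^3 - 5*m^2 - 22*m - 16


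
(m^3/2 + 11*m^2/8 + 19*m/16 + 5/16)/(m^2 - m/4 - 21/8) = (8*m^3 + 22*m^2 + 19*m + 5)/(2*(8*m^2 - 2*m - 21))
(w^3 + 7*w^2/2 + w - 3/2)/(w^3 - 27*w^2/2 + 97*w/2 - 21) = (w^2 + 4*w + 3)/(w^2 - 13*w + 42)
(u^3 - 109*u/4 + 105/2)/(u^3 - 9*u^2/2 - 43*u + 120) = (u - 7/2)/(u - 8)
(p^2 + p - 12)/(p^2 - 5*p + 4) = (p^2 + p - 12)/(p^2 - 5*p + 4)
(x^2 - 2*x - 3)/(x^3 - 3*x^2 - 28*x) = (-x^2 + 2*x + 3)/(x*(-x^2 + 3*x + 28))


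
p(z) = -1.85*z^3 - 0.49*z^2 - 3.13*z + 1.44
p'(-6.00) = -197.05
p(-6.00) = 402.18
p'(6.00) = -208.81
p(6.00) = -434.58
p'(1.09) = -10.79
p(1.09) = -4.95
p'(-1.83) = -19.92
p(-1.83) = 16.86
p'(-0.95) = -7.21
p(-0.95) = 5.56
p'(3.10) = -59.50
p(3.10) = -68.09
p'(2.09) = -29.42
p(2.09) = -24.13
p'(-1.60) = -15.77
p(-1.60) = 12.77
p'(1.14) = -11.46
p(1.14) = -5.51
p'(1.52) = -17.44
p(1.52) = -10.95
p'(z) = -5.55*z^2 - 0.98*z - 3.13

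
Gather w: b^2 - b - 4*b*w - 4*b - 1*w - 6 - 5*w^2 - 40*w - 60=b^2 - 5*b - 5*w^2 + w*(-4*b - 41) - 66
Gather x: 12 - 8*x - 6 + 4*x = 6 - 4*x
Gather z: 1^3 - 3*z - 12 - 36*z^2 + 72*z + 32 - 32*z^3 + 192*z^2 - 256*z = -32*z^3 + 156*z^2 - 187*z + 21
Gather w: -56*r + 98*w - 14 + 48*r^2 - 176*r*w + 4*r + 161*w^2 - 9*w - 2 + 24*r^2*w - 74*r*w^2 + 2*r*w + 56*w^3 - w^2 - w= 48*r^2 - 52*r + 56*w^3 + w^2*(160 - 74*r) + w*(24*r^2 - 174*r + 88) - 16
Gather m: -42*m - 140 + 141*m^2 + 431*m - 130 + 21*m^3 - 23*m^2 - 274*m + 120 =21*m^3 + 118*m^2 + 115*m - 150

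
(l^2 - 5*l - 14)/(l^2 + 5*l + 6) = (l - 7)/(l + 3)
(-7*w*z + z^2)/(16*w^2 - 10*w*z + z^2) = z*(-7*w + z)/(16*w^2 - 10*w*z + z^2)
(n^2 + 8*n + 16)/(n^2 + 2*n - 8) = (n + 4)/(n - 2)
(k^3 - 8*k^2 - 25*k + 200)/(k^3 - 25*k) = (k - 8)/k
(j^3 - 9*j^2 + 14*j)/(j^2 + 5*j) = (j^2 - 9*j + 14)/(j + 5)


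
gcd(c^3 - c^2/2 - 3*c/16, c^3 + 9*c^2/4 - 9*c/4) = c^2 - 3*c/4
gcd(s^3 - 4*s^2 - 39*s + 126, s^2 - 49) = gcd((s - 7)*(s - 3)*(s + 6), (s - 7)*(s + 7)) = s - 7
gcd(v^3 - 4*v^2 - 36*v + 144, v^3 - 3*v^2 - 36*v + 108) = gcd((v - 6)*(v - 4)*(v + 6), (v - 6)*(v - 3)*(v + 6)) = v^2 - 36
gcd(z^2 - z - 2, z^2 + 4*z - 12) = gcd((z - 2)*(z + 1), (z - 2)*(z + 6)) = z - 2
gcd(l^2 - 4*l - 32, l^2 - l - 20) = l + 4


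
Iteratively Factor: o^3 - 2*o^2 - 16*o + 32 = (o + 4)*(o^2 - 6*o + 8) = (o - 2)*(o + 4)*(o - 4)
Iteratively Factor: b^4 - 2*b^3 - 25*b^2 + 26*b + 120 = (b - 3)*(b^3 + b^2 - 22*b - 40) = (b - 3)*(b + 2)*(b^2 - b - 20) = (b - 5)*(b - 3)*(b + 2)*(b + 4)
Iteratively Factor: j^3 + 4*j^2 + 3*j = (j + 3)*(j^2 + j) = j*(j + 3)*(j + 1)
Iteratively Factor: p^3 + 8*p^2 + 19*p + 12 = (p + 1)*(p^2 + 7*p + 12) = (p + 1)*(p + 4)*(p + 3)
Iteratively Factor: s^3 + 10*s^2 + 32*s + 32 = (s + 4)*(s^2 + 6*s + 8) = (s + 2)*(s + 4)*(s + 4)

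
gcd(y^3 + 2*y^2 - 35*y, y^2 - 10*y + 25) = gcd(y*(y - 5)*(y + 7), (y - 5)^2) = y - 5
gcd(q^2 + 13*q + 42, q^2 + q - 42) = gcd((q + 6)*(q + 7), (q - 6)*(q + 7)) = q + 7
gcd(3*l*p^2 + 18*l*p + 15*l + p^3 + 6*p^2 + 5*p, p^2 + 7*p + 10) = p + 5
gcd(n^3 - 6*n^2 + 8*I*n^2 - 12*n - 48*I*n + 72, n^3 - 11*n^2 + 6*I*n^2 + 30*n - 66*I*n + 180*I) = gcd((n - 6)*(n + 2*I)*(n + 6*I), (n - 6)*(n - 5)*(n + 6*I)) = n^2 + n*(-6 + 6*I) - 36*I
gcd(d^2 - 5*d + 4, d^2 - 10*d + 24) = d - 4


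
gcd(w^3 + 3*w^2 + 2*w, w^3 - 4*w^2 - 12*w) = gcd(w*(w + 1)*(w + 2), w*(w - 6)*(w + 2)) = w^2 + 2*w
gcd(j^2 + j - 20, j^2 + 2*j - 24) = j - 4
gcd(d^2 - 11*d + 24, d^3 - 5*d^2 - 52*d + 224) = d - 8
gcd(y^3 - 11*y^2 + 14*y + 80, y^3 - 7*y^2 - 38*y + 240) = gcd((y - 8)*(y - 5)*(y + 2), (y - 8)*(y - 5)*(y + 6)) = y^2 - 13*y + 40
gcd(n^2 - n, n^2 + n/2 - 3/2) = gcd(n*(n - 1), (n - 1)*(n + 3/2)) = n - 1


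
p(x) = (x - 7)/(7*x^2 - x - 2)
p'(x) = (1 - 14*x)*(x - 7)/(7*x^2 - x - 2)^2 + 1/(7*x^2 - x - 2)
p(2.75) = -0.09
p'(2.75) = 0.09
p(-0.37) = 10.97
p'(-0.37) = -102.44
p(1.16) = -0.93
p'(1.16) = 2.43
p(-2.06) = -0.30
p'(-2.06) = -0.27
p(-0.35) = 9.27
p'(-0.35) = -70.31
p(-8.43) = -0.03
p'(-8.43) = -0.01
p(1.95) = -0.22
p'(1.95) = 0.30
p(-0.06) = 3.69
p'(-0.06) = -4.07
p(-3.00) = -0.16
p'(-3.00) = -0.09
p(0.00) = 3.50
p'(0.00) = -2.25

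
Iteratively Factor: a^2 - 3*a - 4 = (a + 1)*(a - 4)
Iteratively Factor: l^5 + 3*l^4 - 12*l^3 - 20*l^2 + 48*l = (l)*(l^4 + 3*l^3 - 12*l^2 - 20*l + 48) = l*(l - 2)*(l^3 + 5*l^2 - 2*l - 24) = l*(l - 2)*(l + 4)*(l^2 + l - 6) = l*(l - 2)^2*(l + 4)*(l + 3)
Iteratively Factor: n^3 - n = (n + 1)*(n^2 - n) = n*(n + 1)*(n - 1)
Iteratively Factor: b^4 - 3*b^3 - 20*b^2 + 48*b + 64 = (b + 4)*(b^3 - 7*b^2 + 8*b + 16) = (b + 1)*(b + 4)*(b^2 - 8*b + 16) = (b - 4)*(b + 1)*(b + 4)*(b - 4)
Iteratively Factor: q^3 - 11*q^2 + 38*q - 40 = (q - 5)*(q^2 - 6*q + 8) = (q - 5)*(q - 2)*(q - 4)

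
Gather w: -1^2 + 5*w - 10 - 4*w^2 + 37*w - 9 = -4*w^2 + 42*w - 20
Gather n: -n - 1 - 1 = -n - 2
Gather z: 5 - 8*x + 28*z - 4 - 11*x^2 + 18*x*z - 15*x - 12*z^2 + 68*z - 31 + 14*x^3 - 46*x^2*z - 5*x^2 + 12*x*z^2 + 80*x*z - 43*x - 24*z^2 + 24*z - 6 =14*x^3 - 16*x^2 - 66*x + z^2*(12*x - 36) + z*(-46*x^2 + 98*x + 120) - 36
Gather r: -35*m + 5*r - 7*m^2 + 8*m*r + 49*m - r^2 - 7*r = -7*m^2 + 14*m - r^2 + r*(8*m - 2)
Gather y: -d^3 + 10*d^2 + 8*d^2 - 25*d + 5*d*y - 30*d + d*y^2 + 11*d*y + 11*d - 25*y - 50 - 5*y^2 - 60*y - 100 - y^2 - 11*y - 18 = -d^3 + 18*d^2 - 44*d + y^2*(d - 6) + y*(16*d - 96) - 168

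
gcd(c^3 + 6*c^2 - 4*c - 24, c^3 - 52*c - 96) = c^2 + 8*c + 12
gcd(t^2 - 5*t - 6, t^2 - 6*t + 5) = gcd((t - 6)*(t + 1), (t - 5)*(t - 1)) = 1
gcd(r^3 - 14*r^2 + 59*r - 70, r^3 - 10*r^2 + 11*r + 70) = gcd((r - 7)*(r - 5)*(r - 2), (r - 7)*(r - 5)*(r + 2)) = r^2 - 12*r + 35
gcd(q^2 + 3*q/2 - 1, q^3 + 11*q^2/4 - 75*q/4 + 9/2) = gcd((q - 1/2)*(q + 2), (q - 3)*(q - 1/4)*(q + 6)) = 1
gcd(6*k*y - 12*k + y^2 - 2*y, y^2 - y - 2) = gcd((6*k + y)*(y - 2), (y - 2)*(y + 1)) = y - 2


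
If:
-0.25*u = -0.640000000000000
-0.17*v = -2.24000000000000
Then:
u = 2.56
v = 13.18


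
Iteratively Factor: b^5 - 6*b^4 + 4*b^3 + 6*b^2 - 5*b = (b - 1)*(b^4 - 5*b^3 - b^2 + 5*b) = (b - 1)^2*(b^3 - 4*b^2 - 5*b) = b*(b - 1)^2*(b^2 - 4*b - 5) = b*(b - 5)*(b - 1)^2*(b + 1)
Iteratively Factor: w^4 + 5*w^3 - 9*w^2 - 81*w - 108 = (w - 4)*(w^3 + 9*w^2 + 27*w + 27) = (w - 4)*(w + 3)*(w^2 + 6*w + 9) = (w - 4)*(w + 3)^2*(w + 3)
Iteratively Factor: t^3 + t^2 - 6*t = (t + 3)*(t^2 - 2*t) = (t - 2)*(t + 3)*(t)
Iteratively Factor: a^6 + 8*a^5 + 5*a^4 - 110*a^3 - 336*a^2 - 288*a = (a + 3)*(a^5 + 5*a^4 - 10*a^3 - 80*a^2 - 96*a) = (a + 3)*(a + 4)*(a^4 + a^3 - 14*a^2 - 24*a) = (a + 2)*(a + 3)*(a + 4)*(a^3 - a^2 - 12*a) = (a - 4)*(a + 2)*(a + 3)*(a + 4)*(a^2 + 3*a) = (a - 4)*(a + 2)*(a + 3)^2*(a + 4)*(a)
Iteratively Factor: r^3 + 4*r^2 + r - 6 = (r - 1)*(r^2 + 5*r + 6) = (r - 1)*(r + 3)*(r + 2)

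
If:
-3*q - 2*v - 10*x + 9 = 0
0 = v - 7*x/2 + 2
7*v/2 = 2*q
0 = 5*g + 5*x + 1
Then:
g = -1223/1415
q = 161/283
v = 92/283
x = 188/283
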